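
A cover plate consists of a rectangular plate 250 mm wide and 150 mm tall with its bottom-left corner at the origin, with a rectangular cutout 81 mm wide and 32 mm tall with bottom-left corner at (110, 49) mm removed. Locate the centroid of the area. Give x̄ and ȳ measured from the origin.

plate: A = 250 × 150 = 37500.00, centroid at (125.00, 75.00).
hole: A = −(81 × 32) = -2592.00, centroid at (150.50, 65.00).
ΣA = 34908.00 mm²
ΣAx̄ = (37500.00)(125.00) + (-2592.00)(150.50) = 4297404.00 mm³
ΣAȳ = (37500.00)(75.00) + (-2592.00)(65.00) = 2644020.00 mm³
x̄ = 4297404.00 / 34908.00 = 123.11 mm
ȳ = 2644020.00 / 34908.00 = 75.74 mm

x̄ = 123.11 mm, ȳ = 75.74 mm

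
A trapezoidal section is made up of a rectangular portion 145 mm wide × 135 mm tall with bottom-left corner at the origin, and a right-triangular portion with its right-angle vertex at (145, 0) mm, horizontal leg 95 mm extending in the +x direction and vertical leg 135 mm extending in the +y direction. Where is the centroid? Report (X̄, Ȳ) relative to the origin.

X̄ = 98.20 mm, Ȳ = 61.95 mm

rectangular portion: A = 145 × 135 = 19575.00, centroid at (72.50, 67.50).
triangular portion: A = ½·95·135 = 6412.50, centroid at (176.67, 45.00).
ΣA = 25987.50 mm²
ΣAX̄ = (19575.00)(72.50) + (6412.50)(176.67) = 2552062.50 mm³
ΣAȲ = (19575.00)(67.50) + (6412.50)(45.00) = 1609875.00 mm³
X̄ = 2552062.50 / 25987.50 = 98.20 mm
Ȳ = 1609875.00 / 25987.50 = 61.95 mm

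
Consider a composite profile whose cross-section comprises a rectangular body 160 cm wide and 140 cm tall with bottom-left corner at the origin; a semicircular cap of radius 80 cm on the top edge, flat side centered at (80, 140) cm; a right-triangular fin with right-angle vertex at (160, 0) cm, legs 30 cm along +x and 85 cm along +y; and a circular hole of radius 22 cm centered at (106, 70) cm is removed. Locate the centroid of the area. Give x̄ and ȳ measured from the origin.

x̄ = 82.34 cm, ȳ = 100.80 cm

rectangular body: A = 160 × 140 = 22400.00, centroid at (80.00, 70.00).
semicircular top: A = ½π·80² = 10053.10, centroid at (80.00, 173.95).
triangular fin: A = ½·30·85 = 1275.00, centroid at (170.00, 28.33).
hole: A = −π·22² = -1520.53, centroid at (106.00, 70.00).
ΣA = 32207.57 cm²
ΣAx̄ = (22400.00)(80.00) + (10053.10)(80.00) + (1275.00)(170.00) + (-1520.53)(106.00) = 2651821.45 cm³
ΣAȳ = (22400.00)(70.00) + (10053.10)(173.95) + (1275.00)(28.33) + (-1520.53)(70.00) = 3246454.68 cm³
x̄ = 2651821.45 / 32207.57 = 82.34 cm
ȳ = 3246454.68 / 32207.57 = 100.80 cm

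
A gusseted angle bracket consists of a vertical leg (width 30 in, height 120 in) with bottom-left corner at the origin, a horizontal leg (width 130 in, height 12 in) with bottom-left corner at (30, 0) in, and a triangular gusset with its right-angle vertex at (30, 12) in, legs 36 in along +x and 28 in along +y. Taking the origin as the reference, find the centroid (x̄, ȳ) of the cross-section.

vertical leg: A = 30 × 120 = 3600.00, centroid at (15.00, 60.00).
horizontal leg: A = 130 × 12 = 1560.00, centroid at (95.00, 6.00).
gusset: A = ½·36·28 = 504.00, centroid at (42.00, 21.33).
ΣA = 5664.00 in², ΣAx̄ = 223368.00 in³, ΣAȳ = 236112.00 in³.
x̄ = 223368.00/5664.00 = 39.44 in; ȳ = 236112.00/5664.00 = 41.69 in.

x̄ = 39.44 in, ȳ = 41.69 in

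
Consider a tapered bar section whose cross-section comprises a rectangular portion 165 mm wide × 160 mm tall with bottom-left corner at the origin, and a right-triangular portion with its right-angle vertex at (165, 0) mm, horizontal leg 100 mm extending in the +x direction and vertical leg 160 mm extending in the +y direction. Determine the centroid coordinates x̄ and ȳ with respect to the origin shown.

x̄ = 109.44 mm, ȳ = 73.80 mm

Part | A | x̄ᵢ | ȳᵢ | A·x̄ᵢ | A·ȳᵢ
rectangular portion | 26400.00 | 82.50 | 80.00 | 2178000.00 | 2112000.00
triangular portion | 8000.00 | 198.33 | 53.33 | 1586666.67 | 426666.67
Σ | 34400.00 |  |  | 3764666.67 | 2538666.67
x̄ = 3764666.67 / 34400.00 = 109.44 mm
ȳ = 2538666.67 / 34400.00 = 73.80 mm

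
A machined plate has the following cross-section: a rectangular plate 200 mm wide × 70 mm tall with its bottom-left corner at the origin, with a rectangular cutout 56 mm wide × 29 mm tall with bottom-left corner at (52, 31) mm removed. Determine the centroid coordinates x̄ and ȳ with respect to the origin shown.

x̄ = 102.62 mm, ȳ = 33.62 mm

plate: A = 200 × 70 = 14000.00, centroid at (100.00, 35.00).
hole: A = −(56 × 29) = -1624.00, centroid at (80.00, 45.50).
ΣA = 12376.00 mm², ΣAx̄ = 1270080.00 mm³, ΣAȳ = 416108.00 mm³.
x̄ = 1270080.00/12376.00 = 102.62 mm; ȳ = 416108.00/12376.00 = 33.62 mm.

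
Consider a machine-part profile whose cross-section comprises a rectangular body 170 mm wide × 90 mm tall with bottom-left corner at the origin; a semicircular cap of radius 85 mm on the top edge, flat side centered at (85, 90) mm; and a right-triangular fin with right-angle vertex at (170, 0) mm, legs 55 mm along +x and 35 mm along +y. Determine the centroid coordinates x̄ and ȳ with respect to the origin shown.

x̄ = 88.60 mm, ȳ = 77.16 mm

rectangular body: A = 170 × 90 = 15300.00, centroid at (85.00, 45.00).
semicircular top: A = ½π·85² = 11349.00, centroid at (85.00, 126.08).
triangular fin: A = ½·55·35 = 962.50, centroid at (188.33, 11.67).
ΣA = 27611.50 mm², ΣAx̄ = 2446436.13 mm³, ΣAȳ = 2130556.14 mm³.
x̄ = 2446436.13/27611.50 = 88.60 mm; ȳ = 2130556.14/27611.50 = 77.16 mm.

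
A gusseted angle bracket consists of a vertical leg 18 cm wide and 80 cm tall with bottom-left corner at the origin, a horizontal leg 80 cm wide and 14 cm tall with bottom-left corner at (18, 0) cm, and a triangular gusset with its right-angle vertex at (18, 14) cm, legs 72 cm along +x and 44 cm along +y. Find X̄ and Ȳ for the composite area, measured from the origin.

vertical leg: A = 18 × 80 = 1440.00, centroid at (9.00, 40.00).
horizontal leg: A = 80 × 14 = 1120.00, centroid at (58.00, 7.00).
gusset: A = ½·72·44 = 1584.00, centroid at (42.00, 28.67).
ΣA = 4144.00 cm², ΣAX̄ = 144448.00 cm³, ΣAȲ = 110848.00 cm³.
X̄ = 144448.00/4144.00 = 34.86 cm; Ȳ = 110848.00/4144.00 = 26.75 cm.

X̄ = 34.86 cm, Ȳ = 26.75 cm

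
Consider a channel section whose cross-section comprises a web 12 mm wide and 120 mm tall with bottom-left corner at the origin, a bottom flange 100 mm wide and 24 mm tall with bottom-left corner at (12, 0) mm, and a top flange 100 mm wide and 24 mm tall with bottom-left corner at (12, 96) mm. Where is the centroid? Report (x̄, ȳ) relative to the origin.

x̄ = 49.08 mm, ȳ = 60.00 mm

Part | A | x̄ᵢ | ȳᵢ | A·x̄ᵢ | A·ȳᵢ
web | 1440.00 | 6.00 | 60.00 | 8640.00 | 86400.00
bottom flange | 2400.00 | 62.00 | 12.00 | 148800.00 | 28800.00
top flange | 2400.00 | 62.00 | 108.00 | 148800.00 | 259200.00
Σ | 6240.00 |  |  | 306240.00 | 374400.00
x̄ = 306240.00 / 6240.00 = 49.08 mm
ȳ = 374400.00 / 6240.00 = 60.00 mm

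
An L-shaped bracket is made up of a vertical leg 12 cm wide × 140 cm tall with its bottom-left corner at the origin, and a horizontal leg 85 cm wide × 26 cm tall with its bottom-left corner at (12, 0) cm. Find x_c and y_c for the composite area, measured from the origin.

vertical leg: A = 12 × 140 = 1680.00, centroid at (6.00, 70.00).
horizontal leg: A = 85 × 26 = 2210.00, centroid at (54.50, 13.00).
ΣA = 3890.00 cm²
ΣAx_c = (1680.00)(6.00) + (2210.00)(54.50) = 130525.00 cm³
ΣAy_c = (1680.00)(70.00) + (2210.00)(13.00) = 146330.00 cm³
x_c = 130525.00 / 3890.00 = 33.55 cm
y_c = 146330.00 / 3890.00 = 37.62 cm

x_c = 33.55 cm, y_c = 37.62 cm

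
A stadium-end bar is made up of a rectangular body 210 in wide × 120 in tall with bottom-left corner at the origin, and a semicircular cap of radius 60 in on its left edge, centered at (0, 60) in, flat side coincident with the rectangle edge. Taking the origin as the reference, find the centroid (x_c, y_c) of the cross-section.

x_c = 81.09 in, y_c = 60.00 in

rectangular body: A = 210 × 120 = 25200.00, centroid at (105.00, 60.00).
semicircular end: A = ½π·60² = 5654.87, centroid at (-25.46, 60.00).
ΣA = 30854.87 in²
ΣAx_c = (25200.00)(105.00) + (5654.87)(-25.46) = 2502000.00 in³
ΣAy_c = (25200.00)(60.00) + (5654.87)(60.00) = 1851292.01 in³
x_c = 2502000.00 / 30854.87 = 81.09 in
y_c = 1851292.01 / 30854.87 = 60.00 in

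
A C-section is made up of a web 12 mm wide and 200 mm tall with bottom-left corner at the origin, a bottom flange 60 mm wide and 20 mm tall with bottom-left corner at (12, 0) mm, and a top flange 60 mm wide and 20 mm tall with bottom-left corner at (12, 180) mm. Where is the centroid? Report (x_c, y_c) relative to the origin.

x_c = 24.00 mm, y_c = 100.00 mm

web: A = 12 × 200 = 2400.00, centroid at (6.00, 100.00).
bottom flange: A = 60 × 20 = 1200.00, centroid at (42.00, 10.00).
top flange: A = 60 × 20 = 1200.00, centroid at (42.00, 190.00).
ΣA = 4800.00 mm², ΣAx_c = 115200.00 mm³, ΣAy_c = 480000.00 mm³.
x_c = 115200.00/4800.00 = 24.00 mm; y_c = 480000.00/4800.00 = 100.00 mm.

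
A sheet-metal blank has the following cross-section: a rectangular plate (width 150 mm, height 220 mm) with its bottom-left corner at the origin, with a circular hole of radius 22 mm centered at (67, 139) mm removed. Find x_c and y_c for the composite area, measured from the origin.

x_c = 75.39 mm, y_c = 108.60 mm

Part | A | x̄ᵢ | ȳᵢ | A·x̄ᵢ | A·ȳᵢ
plate | 33000.00 | 75.00 | 110.00 | 2475000.00 | 3630000.00
hole | -1520.53 | 67.00 | 139.00 | -101875.57 | -211353.79
Σ | 31479.47 |  |  | 2373124.43 | 3418646.21
x_c = 2373124.43 / 31479.47 = 75.39 mm
y_c = 3418646.21 / 31479.47 = 108.60 mm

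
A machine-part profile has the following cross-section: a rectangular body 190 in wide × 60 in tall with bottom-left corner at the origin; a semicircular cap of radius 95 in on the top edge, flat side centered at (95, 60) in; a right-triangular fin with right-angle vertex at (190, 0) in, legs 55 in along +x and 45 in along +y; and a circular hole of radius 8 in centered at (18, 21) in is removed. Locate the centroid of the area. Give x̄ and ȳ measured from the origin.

x̄ = 100.85 in, ȳ = 66.83 in

Part | A | x̄ᵢ | ȳᵢ | A·x̄ᵢ | A·ȳᵢ
rectangular body | 11400.00 | 95.00 | 30.00 | 1083000.00 | 342000.00
semicircular top | 14176.44 | 95.00 | 100.32 | 1346761.50 | 1422169.54
triangular fin | 1237.50 | 208.33 | 15.00 | 257812.50 | 18562.50
hole | -201.06 | 18.00 | 21.00 | -3619.11 | -4222.30
Σ | 26612.87 |  |  | 2683954.89 | 1778509.74
x̄ = 2683954.89 / 26612.87 = 100.85 in
ȳ = 1778509.74 / 26612.87 = 66.83 in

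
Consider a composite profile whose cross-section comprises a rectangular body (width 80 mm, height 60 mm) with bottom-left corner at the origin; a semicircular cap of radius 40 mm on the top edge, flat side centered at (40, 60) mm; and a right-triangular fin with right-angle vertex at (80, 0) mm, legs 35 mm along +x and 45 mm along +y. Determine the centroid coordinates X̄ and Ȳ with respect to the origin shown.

Part | A | x̄ᵢ | ȳᵢ | A·x̄ᵢ | A·ȳᵢ
rectangular body | 4800.00 | 40.00 | 30.00 | 192000.00 | 144000.00
semicircular top | 2513.27 | 40.00 | 76.98 | 100530.96 | 193463.11
triangular fin | 787.50 | 91.67 | 15.00 | 72187.50 | 11812.50
Σ | 8100.77 |  |  | 364718.46 | 349275.61
X̄ = 364718.46 / 8100.77 = 45.02 mm
Ȳ = 349275.61 / 8100.77 = 43.12 mm

X̄ = 45.02 mm, Ȳ = 43.12 mm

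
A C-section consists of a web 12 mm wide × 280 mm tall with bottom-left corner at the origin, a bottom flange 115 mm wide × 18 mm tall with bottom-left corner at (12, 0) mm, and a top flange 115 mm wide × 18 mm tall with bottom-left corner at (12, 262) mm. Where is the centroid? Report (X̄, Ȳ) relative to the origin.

X̄ = 41.05 mm, Ȳ = 140.00 mm

web: A = 12 × 280 = 3360.00, centroid at (6.00, 140.00).
bottom flange: A = 115 × 18 = 2070.00, centroid at (69.50, 9.00).
top flange: A = 115 × 18 = 2070.00, centroid at (69.50, 271.00).
ΣA = 7500.00 mm²
ΣAX̄ = (3360.00)(6.00) + (2070.00)(69.50) + (2070.00)(69.50) = 307890.00 mm³
ΣAȲ = (3360.00)(140.00) + (2070.00)(9.00) + (2070.00)(271.00) = 1050000.00 mm³
X̄ = 307890.00 / 7500.00 = 41.05 mm
Ȳ = 1050000.00 / 7500.00 = 140.00 mm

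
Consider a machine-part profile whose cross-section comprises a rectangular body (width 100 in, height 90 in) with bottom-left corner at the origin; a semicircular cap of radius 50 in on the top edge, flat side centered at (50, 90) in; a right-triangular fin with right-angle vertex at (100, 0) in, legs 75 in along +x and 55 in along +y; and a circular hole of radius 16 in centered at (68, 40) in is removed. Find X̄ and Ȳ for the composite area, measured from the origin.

rectangular body: A = 100 × 90 = 9000.00, centroid at (50.00, 45.00).
semicircular top: A = ½π·50² = 3926.99, centroid at (50.00, 111.22).
triangular fin: A = ½·75·55 = 2062.50, centroid at (125.00, 18.33).
hole: A = −π·16² = -804.25, centroid at (68.00, 40.00).
ΣA = 14185.24 in², ΣAX̄ = 849473.20 in³, ΣAȲ = 847405.10 in³.
X̄ = 849473.20/14185.24 = 59.88 in; Ȳ = 847405.10/14185.24 = 59.74 in.

X̄ = 59.88 in, Ȳ = 59.74 in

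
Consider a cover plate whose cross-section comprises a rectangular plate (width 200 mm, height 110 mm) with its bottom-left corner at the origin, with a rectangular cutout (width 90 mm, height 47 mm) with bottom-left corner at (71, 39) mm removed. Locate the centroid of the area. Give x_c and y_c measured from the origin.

x_c = 96.19 mm, y_c = 53.21 mm

plate: A = 200 × 110 = 22000.00, centroid at (100.00, 55.00).
hole: A = −(90 × 47) = -4230.00, centroid at (116.00, 62.50).
ΣA = 17770.00 mm²
ΣAx_c = (22000.00)(100.00) + (-4230.00)(116.00) = 1709320.00 mm³
ΣAy_c = (22000.00)(55.00) + (-4230.00)(62.50) = 945625.00 mm³
x_c = 1709320.00 / 17770.00 = 96.19 mm
y_c = 945625.00 / 17770.00 = 53.21 mm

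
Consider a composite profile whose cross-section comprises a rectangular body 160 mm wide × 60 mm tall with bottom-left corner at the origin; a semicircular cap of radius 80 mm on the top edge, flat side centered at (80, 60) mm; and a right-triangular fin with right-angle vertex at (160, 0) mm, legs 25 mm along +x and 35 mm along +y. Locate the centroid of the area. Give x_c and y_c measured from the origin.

Part | A | x̄ᵢ | ȳᵢ | A·x̄ᵢ | A·ȳᵢ
rectangular body | 9600.00 | 80.00 | 30.00 | 768000.00 | 288000.00
semicircular top | 10053.10 | 80.00 | 93.95 | 804247.72 | 944519.12
triangular fin | 437.50 | 168.33 | 11.67 | 73645.83 | 5104.17
Σ | 20090.60 |  |  | 1645893.55 | 1237623.29
x_c = 1645893.55 / 20090.60 = 81.92 mm
y_c = 1237623.29 / 20090.60 = 61.60 mm

x_c = 81.92 mm, y_c = 61.60 mm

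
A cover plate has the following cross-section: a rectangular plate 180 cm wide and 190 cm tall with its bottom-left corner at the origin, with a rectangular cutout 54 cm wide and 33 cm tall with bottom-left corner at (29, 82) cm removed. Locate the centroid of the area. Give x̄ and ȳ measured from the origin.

plate: A = 180 × 190 = 34200.00, centroid at (90.00, 95.00).
hole: A = −(54 × 33) = -1782.00, centroid at (56.00, 98.50).
ΣA = 32418.00 cm²
ΣAx̄ = (34200.00)(90.00) + (-1782.00)(56.00) = 2978208.00 cm³
ΣAȳ = (34200.00)(95.00) + (-1782.00)(98.50) = 3073473.00 cm³
x̄ = 2978208.00 / 32418.00 = 91.87 cm
ȳ = 3073473.00 / 32418.00 = 94.81 cm

x̄ = 91.87 cm, ȳ = 94.81 cm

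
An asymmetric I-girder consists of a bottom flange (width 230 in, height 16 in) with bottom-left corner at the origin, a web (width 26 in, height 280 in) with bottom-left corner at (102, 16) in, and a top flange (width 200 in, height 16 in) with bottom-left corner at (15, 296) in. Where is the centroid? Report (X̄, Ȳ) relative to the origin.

X̄ = 115.00 in, Ȳ = 150.98 in

Part | A | x̄ᵢ | ȳᵢ | A·x̄ᵢ | A·ȳᵢ
bottom flange | 3680.00 | 115.00 | 8.00 | 423200.00 | 29440.00
web | 7280.00 | 115.00 | 156.00 | 837200.00 | 1135680.00
top flange | 3200.00 | 115.00 | 304.00 | 368000.00 | 972800.00
Σ | 14160.00 |  |  | 1628400.00 | 2137920.00
X̄ = 1628400.00 / 14160.00 = 115.00 in
Ȳ = 2137920.00 / 14160.00 = 150.98 in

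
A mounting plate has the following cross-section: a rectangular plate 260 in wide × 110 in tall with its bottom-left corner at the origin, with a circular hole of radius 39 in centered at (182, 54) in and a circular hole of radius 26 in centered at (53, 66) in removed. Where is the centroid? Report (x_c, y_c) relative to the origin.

x_c = 126.08 in, y_c = 54.14 in

Part | A | x̄ᵢ | ȳᵢ | A·x̄ᵢ | A·ȳᵢ
plate | 28600.00 | 130.00 | 55.00 | 3718000.00 | 1573000.00
hole 1 | -4778.36 | 182.00 | 54.00 | -869661.96 | -258031.57
hole 2 | -2123.72 | 53.00 | 66.00 | -112556.98 | -140165.30
Σ | 21697.92 |  |  | 2735781.06 | 1174803.13
x_c = 2735781.06 / 21697.92 = 126.08 in
y_c = 1174803.13 / 21697.92 = 54.14 in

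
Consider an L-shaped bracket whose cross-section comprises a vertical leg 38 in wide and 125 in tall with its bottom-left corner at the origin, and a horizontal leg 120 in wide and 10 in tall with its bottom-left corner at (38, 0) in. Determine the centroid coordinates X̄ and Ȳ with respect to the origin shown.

Part | A | x̄ᵢ | ȳᵢ | A·x̄ᵢ | A·ȳᵢ
vertical leg | 4750.00 | 19.00 | 62.50 | 90250.00 | 296875.00
horizontal leg | 1200.00 | 98.00 | 5.00 | 117600.00 | 6000.00
Σ | 5950.00 |  |  | 207850.00 | 302875.00
X̄ = 207850.00 / 5950.00 = 34.93 in
Ȳ = 302875.00 / 5950.00 = 50.90 in

X̄ = 34.93 in, Ȳ = 50.90 in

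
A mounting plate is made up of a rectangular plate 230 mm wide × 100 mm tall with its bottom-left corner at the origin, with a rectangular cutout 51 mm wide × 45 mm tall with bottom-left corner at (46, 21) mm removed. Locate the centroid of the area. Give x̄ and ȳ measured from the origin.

x̄ = 119.82 mm, ȳ = 50.72 mm

Part | A | x̄ᵢ | ȳᵢ | A·x̄ᵢ | A·ȳᵢ
plate | 23000.00 | 115.00 | 50.00 | 2645000.00 | 1150000.00
hole | -2295.00 | 71.50 | 43.50 | -164092.50 | -99832.50
Σ | 20705.00 |  |  | 2480907.50 | 1050167.50
x̄ = 2480907.50 / 20705.00 = 119.82 mm
ȳ = 1050167.50 / 20705.00 = 50.72 mm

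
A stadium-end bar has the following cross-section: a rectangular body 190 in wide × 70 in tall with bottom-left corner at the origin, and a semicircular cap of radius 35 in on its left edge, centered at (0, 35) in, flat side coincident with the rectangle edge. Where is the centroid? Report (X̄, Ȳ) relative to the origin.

rectangular body: A = 190 × 70 = 13300.00, centroid at (95.00, 35.00).
semicircular end: A = ½π·35² = 1924.23, centroid at (-14.85, 35.00).
ΣA = 15224.23 in²
ΣAX̄ = (13300.00)(95.00) + (1924.23)(-14.85) = 1234916.67 in³
ΣAȲ = (13300.00)(35.00) + (1924.23)(35.00) = 532847.89 in³
X̄ = 1234916.67 / 15224.23 = 81.12 in
Ȳ = 532847.89 / 15224.23 = 35.00 in

X̄ = 81.12 in, Ȳ = 35.00 in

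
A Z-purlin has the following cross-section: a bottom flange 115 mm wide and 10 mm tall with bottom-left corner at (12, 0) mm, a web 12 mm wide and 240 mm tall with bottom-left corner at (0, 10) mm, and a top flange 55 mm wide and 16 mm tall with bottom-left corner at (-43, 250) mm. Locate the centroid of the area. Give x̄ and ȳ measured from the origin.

bottom flange: A = 115 × 10 = 1150.00, centroid at (69.50, 5.00).
web: A = 12 × 240 = 2880.00, centroid at (6.00, 130.00).
top flange: A = 55 × 16 = 880.00, centroid at (-15.50, 258.00).
ΣA = 4910.00 mm², ΣAx̄ = 83565.00 mm³, ΣAȳ = 607190.00 mm³.
x̄ = 83565.00/4910.00 = 17.02 mm; ȳ = 607190.00/4910.00 = 123.66 mm.

x̄ = 17.02 mm, ȳ = 123.66 mm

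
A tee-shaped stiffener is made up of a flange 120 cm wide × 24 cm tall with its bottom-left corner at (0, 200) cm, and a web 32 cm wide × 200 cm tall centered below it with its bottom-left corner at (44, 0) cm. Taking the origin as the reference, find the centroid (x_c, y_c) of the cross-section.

x_c = 60.00 cm, y_c = 134.76 cm

Part | A | x̄ᵢ | ȳᵢ | A·x̄ᵢ | A·ȳᵢ
web | 6400.00 | 60.00 | 100.00 | 384000.00 | 640000.00
flange | 2880.00 | 60.00 | 212.00 | 172800.00 | 610560.00
Σ | 9280.00 |  |  | 556800.00 | 1250560.00
x_c = 556800.00 / 9280.00 = 60.00 cm
y_c = 1250560.00 / 9280.00 = 134.76 cm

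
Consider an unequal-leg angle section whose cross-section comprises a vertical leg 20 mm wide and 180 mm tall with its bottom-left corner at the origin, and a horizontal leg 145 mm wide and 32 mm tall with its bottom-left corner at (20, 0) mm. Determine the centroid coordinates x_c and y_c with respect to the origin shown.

Part | A | x̄ᵢ | ȳᵢ | A·x̄ᵢ | A·ȳᵢ
vertical leg | 3600.00 | 10.00 | 90.00 | 36000.00 | 324000.00
horizontal leg | 4640.00 | 92.50 | 16.00 | 429200.00 | 74240.00
Σ | 8240.00 |  |  | 465200.00 | 398240.00
x_c = 465200.00 / 8240.00 = 56.46 mm
y_c = 398240.00 / 8240.00 = 48.33 mm

x_c = 56.46 mm, y_c = 48.33 mm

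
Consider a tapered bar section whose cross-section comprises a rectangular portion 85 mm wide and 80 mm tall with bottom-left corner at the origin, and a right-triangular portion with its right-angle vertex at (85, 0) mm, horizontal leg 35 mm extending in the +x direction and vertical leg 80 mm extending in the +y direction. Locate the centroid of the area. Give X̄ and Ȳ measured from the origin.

X̄ = 51.75 mm, Ȳ = 37.72 mm

Part | A | x̄ᵢ | ȳᵢ | A·x̄ᵢ | A·ȳᵢ
rectangular portion | 6800.00 | 42.50 | 40.00 | 289000.00 | 272000.00
triangular portion | 1400.00 | 96.67 | 26.67 | 135333.33 | 37333.33
Σ | 8200.00 |  |  | 424333.33 | 309333.33
X̄ = 424333.33 / 8200.00 = 51.75 mm
Ȳ = 309333.33 / 8200.00 = 37.72 mm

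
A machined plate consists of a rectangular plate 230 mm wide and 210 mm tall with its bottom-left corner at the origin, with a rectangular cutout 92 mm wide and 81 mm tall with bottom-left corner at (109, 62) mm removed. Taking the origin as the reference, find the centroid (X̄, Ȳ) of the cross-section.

Part | A | x̄ᵢ | ȳᵢ | A·x̄ᵢ | A·ȳᵢ
plate | 48300.00 | 115.00 | 105.00 | 5554500.00 | 5071500.00
hole | -7452.00 | 155.00 | 102.50 | -1155060.00 | -763830.00
Σ | 40848.00 |  |  | 4399440.00 | 4307670.00
X̄ = 4399440.00 / 40848.00 = 107.70 mm
Ȳ = 4307670.00 / 40848.00 = 105.46 mm

X̄ = 107.70 mm, Ȳ = 105.46 mm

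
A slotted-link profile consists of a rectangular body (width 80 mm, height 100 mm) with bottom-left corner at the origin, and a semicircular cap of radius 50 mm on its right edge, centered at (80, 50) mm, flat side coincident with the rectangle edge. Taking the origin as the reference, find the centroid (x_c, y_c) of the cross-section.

x_c = 60.16 mm, y_c = 50.00 mm

Part | A | x̄ᵢ | ȳᵢ | A·x̄ᵢ | A·ȳᵢ
rectangular body | 8000.00 | 40.00 | 50.00 | 320000.00 | 400000.00
semicircular end | 3926.99 | 101.22 | 50.00 | 397492.60 | 196349.54
Σ | 11926.99 |  |  | 717492.60 | 596349.54
x_c = 717492.60 / 11926.99 = 60.16 mm
y_c = 596349.54 / 11926.99 = 50.00 mm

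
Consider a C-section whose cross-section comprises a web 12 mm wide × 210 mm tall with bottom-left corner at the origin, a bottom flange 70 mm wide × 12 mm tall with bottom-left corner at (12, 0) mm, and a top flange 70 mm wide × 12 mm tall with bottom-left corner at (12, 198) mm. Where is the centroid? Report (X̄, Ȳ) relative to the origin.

X̄ = 22.40 mm, Ȳ = 105.00 mm

web: A = 12 × 210 = 2520.00, centroid at (6.00, 105.00).
bottom flange: A = 70 × 12 = 840.00, centroid at (47.00, 6.00).
top flange: A = 70 × 12 = 840.00, centroid at (47.00, 204.00).
ΣA = 4200.00 mm²
ΣAX̄ = (2520.00)(6.00) + (840.00)(47.00) + (840.00)(47.00) = 94080.00 mm³
ΣAȲ = (2520.00)(105.00) + (840.00)(6.00) + (840.00)(204.00) = 441000.00 mm³
X̄ = 94080.00 / 4200.00 = 22.40 mm
Ȳ = 441000.00 / 4200.00 = 105.00 mm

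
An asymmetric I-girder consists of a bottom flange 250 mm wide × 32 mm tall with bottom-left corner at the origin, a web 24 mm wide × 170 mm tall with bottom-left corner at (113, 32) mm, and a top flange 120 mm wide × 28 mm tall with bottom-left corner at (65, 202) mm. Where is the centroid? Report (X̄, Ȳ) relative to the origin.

X̄ = 125.00 mm, Ȳ = 86.21 mm

bottom flange: A = 250 × 32 = 8000.00, centroid at (125.00, 16.00).
web: A = 24 × 170 = 4080.00, centroid at (125.00, 117.00).
top flange: A = 120 × 28 = 3360.00, centroid at (125.00, 216.00).
ΣA = 15440.00 mm², ΣAX̄ = 1930000.00 mm³, ΣAȲ = 1331120.00 mm³.
X̄ = 1930000.00/15440.00 = 125.00 mm; Ȳ = 1331120.00/15440.00 = 86.21 mm.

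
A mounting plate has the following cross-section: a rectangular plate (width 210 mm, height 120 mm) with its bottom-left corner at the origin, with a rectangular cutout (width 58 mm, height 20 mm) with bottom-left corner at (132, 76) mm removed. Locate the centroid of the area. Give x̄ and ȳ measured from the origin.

x̄ = 102.30 mm, ȳ = 58.75 mm

plate: A = 210 × 120 = 25200.00, centroid at (105.00, 60.00).
hole: A = −(58 × 20) = -1160.00, centroid at (161.00, 86.00).
ΣA = 24040.00 mm², ΣAx̄ = 2459240.00 mm³, ΣAȳ = 1412240.00 mm³.
x̄ = 2459240.00/24040.00 = 102.30 mm; ȳ = 1412240.00/24040.00 = 58.75 mm.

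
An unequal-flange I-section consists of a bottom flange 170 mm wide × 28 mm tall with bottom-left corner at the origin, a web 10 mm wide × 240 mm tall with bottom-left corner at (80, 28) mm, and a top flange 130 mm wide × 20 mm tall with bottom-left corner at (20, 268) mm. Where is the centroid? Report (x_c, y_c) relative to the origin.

bottom flange: A = 170 × 28 = 4760.00, centroid at (85.00, 14.00).
web: A = 10 × 240 = 2400.00, centroid at (85.00, 148.00).
top flange: A = 130 × 20 = 2600.00, centroid at (85.00, 278.00).
ΣA = 9760.00 mm², ΣAx_c = 829600.00 mm³, ΣAy_c = 1144640.00 mm³.
x_c = 829600.00/9760.00 = 85.00 mm; y_c = 1144640.00/9760.00 = 117.28 mm.

x_c = 85.00 mm, y_c = 117.28 mm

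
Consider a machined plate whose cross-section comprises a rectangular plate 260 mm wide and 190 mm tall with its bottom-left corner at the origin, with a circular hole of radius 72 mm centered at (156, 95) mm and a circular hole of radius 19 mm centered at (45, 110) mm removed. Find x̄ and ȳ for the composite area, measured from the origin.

plate: A = 260 × 190 = 49400.00, centroid at (130.00, 95.00).
hole 1: A = −π·72² = -16286.02, centroid at (156.00, 95.00).
hole 2: A = −π·19² = -1134.11, centroid at (45.00, 110.00).
ΣA = 31979.87 mm²
ΣAx̄ = (49400.00)(130.00) + (-16286.02)(156.00) + (-1134.11)(45.00) = 3830346.28 mm³
ΣAȳ = (49400.00)(95.00) + (-16286.02)(95.00) + (-1134.11)(110.00) = 3021075.81 mm³
x̄ = 3830346.28 / 31979.87 = 119.77 mm
ȳ = 3021075.81 / 31979.87 = 94.47 mm

x̄ = 119.77 mm, ȳ = 94.47 mm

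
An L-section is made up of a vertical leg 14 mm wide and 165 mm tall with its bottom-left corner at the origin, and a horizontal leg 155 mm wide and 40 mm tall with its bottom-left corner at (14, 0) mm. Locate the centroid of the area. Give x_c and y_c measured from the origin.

vertical leg: A = 14 × 165 = 2310.00, centroid at (7.00, 82.50).
horizontal leg: A = 155 × 40 = 6200.00, centroid at (91.50, 20.00).
ΣA = 8510.00 mm², ΣAx_c = 583470.00 mm³, ΣAy_c = 314575.00 mm³.
x_c = 583470.00/8510.00 = 68.56 mm; y_c = 314575.00/8510.00 = 36.97 mm.

x_c = 68.56 mm, y_c = 36.97 mm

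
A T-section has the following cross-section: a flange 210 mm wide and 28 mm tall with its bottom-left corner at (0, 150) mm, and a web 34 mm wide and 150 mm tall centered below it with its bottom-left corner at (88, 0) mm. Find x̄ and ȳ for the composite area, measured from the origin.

x̄ = 105.00 mm, ȳ = 122.66 mm

web: A = 34 × 150 = 5100.00, centroid at (105.00, 75.00).
flange: A = 210 × 28 = 5880.00, centroid at (105.00, 164.00).
ΣA = 10980.00 mm², ΣAx̄ = 1152900.00 mm³, ΣAȳ = 1346820.00 mm³.
x̄ = 1152900.00/10980.00 = 105.00 mm; ȳ = 1346820.00/10980.00 = 122.66 mm.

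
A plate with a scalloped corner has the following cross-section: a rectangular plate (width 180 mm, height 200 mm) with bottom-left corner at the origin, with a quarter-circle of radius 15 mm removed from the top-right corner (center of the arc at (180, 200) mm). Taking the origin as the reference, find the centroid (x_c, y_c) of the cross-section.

Part | A | x̄ᵢ | ȳᵢ | A·x̄ᵢ | A·ȳᵢ
plate | 36000.00 | 90.00 | 100.00 | 3240000.00 | 3600000.00
removed quarter-circle | -176.71 | 173.63 | 193.63 | -30683.63 | -34217.92
Σ | 35823.29 |  |  | 3209316.37 | 3565782.08
x_c = 3209316.37 / 35823.29 = 89.59 mm
y_c = 3565782.08 / 35823.29 = 99.54 mm

x_c = 89.59 mm, y_c = 99.54 mm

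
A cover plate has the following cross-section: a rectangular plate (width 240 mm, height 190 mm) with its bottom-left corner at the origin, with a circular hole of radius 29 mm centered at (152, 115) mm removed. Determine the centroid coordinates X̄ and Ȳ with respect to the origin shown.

X̄ = 118.03 mm, Ȳ = 93.77 mm

plate: A = 240 × 190 = 45600.00, centroid at (120.00, 95.00).
hole: A = −π·29² = -2642.08, centroid at (152.00, 115.00).
ΣA = 42957.92 mm², ΣAX̄ = 5070403.93 mm³, ΣAȲ = 4028160.87 mm³.
X̄ = 5070403.93/42957.92 = 118.03 mm; Ȳ = 4028160.87/42957.92 = 93.77 mm.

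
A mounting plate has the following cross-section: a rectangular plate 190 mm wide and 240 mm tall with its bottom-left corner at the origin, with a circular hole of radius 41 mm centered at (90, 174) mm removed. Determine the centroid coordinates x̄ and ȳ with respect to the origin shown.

x̄ = 95.65 mm, ȳ = 112.93 mm

Part | A | x̄ᵢ | ȳᵢ | A·x̄ᵢ | A·ȳᵢ
plate | 45600.00 | 95.00 | 120.00 | 4332000.00 | 5472000.00
hole | -5281.02 | 90.00 | 174.00 | -475291.55 | -918897.00
Σ | 40318.98 |  |  | 3856708.45 | 4553103.00
x̄ = 3856708.45 / 40318.98 = 95.65 mm
ȳ = 4553103.00 / 40318.98 = 112.93 mm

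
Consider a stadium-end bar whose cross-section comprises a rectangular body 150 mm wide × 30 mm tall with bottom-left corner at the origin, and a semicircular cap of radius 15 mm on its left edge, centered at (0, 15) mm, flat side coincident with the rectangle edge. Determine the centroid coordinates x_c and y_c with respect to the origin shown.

x_c = 69.07 mm, y_c = 15.00 mm

rectangular body: A = 150 × 30 = 4500.00, centroid at (75.00, 15.00).
semicircular end: A = ½π·15² = 353.43, centroid at (-6.37, 15.00).
ΣA = 4853.43 mm², ΣAx_c = 335250.00 mm³, ΣAy_c = 72801.44 mm³.
x_c = 335250.00/4853.43 = 69.07 mm; y_c = 72801.44/4853.43 = 15.00 mm.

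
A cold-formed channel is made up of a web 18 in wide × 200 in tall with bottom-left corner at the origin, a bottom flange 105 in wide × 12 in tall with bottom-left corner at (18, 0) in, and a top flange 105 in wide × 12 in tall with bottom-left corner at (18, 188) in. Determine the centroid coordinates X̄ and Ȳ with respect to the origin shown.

web: A = 18 × 200 = 3600.00, centroid at (9.00, 100.00).
bottom flange: A = 105 × 12 = 1260.00, centroid at (70.50, 6.00).
top flange: A = 105 × 12 = 1260.00, centroid at (70.50, 194.00).
ΣA = 6120.00 in², ΣAX̄ = 210060.00 in³, ΣAȲ = 612000.00 in³.
X̄ = 210060.00/6120.00 = 34.32 in; Ȳ = 612000.00/6120.00 = 100.00 in.

X̄ = 34.32 in, Ȳ = 100.00 in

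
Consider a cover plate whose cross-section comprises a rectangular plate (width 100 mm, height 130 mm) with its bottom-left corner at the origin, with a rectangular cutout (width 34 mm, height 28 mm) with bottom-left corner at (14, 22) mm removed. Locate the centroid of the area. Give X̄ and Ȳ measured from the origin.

plate: A = 100 × 130 = 13000.00, centroid at (50.00, 65.00).
hole: A = −(34 × 28) = -952.00, centroid at (31.00, 36.00).
ΣA = 12048.00 mm²
ΣAX̄ = (13000.00)(50.00) + (-952.00)(31.00) = 620488.00 mm³
ΣAȲ = (13000.00)(65.00) + (-952.00)(36.00) = 810728.00 mm³
X̄ = 620488.00 / 12048.00 = 51.50 mm
Ȳ = 810728.00 / 12048.00 = 67.29 mm

X̄ = 51.50 mm, Ȳ = 67.29 mm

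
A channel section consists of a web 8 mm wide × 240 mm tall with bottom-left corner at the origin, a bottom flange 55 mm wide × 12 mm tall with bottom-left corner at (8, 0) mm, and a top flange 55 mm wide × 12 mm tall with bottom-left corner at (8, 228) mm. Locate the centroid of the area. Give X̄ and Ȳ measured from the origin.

X̄ = 16.83 mm, Ȳ = 120.00 mm

Part | A | x̄ᵢ | ȳᵢ | A·x̄ᵢ | A·ȳᵢ
web | 1920.00 | 4.00 | 120.00 | 7680.00 | 230400.00
bottom flange | 660.00 | 35.50 | 6.00 | 23430.00 | 3960.00
top flange | 660.00 | 35.50 | 234.00 | 23430.00 | 154440.00
Σ | 3240.00 |  |  | 54540.00 | 388800.00
X̄ = 54540.00 / 3240.00 = 16.83 mm
Ȳ = 388800.00 / 3240.00 = 120.00 mm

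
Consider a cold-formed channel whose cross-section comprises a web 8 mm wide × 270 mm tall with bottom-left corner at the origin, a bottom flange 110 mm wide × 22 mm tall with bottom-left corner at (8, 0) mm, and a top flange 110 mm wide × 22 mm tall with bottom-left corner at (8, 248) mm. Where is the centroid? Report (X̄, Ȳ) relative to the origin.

web: A = 8 × 270 = 2160.00, centroid at (4.00, 135.00).
bottom flange: A = 110 × 22 = 2420.00, centroid at (63.00, 11.00).
top flange: A = 110 × 22 = 2420.00, centroid at (63.00, 259.00).
ΣA = 7000.00 mm²
ΣAX̄ = (2160.00)(4.00) + (2420.00)(63.00) + (2420.00)(63.00) = 313560.00 mm³
ΣAȲ = (2160.00)(135.00) + (2420.00)(11.00) + (2420.00)(259.00) = 945000.00 mm³
X̄ = 313560.00 / 7000.00 = 44.79 mm
Ȳ = 945000.00 / 7000.00 = 135.00 mm

X̄ = 44.79 mm, Ȳ = 135.00 mm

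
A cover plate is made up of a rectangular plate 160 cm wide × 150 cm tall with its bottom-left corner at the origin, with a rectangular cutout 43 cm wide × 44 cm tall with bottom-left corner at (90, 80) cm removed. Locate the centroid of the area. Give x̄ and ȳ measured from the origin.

x̄ = 77.30 cm, ȳ = 72.69 cm

plate: A = 160 × 150 = 24000.00, centroid at (80.00, 75.00).
hole: A = −(43 × 44) = -1892.00, centroid at (111.50, 102.00).
ΣA = 22108.00 cm², ΣAx̄ = 1709042.00 cm³, ΣAȳ = 1607016.00 cm³.
x̄ = 1709042.00/22108.00 = 77.30 cm; ȳ = 1607016.00/22108.00 = 72.69 cm.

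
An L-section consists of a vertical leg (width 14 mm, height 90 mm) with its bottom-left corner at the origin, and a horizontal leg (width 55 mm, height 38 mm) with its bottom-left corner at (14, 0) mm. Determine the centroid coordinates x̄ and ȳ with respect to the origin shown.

vertical leg: A = 14 × 90 = 1260.00, centroid at (7.00, 45.00).
horizontal leg: A = 55 × 38 = 2090.00, centroid at (41.50, 19.00).
ΣA = 3350.00 mm²
ΣAx̄ = (1260.00)(7.00) + (2090.00)(41.50) = 95555.00 mm³
ΣAȳ = (1260.00)(45.00) + (2090.00)(19.00) = 96410.00 mm³
x̄ = 95555.00 / 3350.00 = 28.52 mm
ȳ = 96410.00 / 3350.00 = 28.78 mm

x̄ = 28.52 mm, ȳ = 28.78 mm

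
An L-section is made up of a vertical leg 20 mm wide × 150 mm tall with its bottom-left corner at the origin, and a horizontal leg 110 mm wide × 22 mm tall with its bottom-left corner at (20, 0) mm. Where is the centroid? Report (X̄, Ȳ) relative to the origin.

Part | A | x̄ᵢ | ȳᵢ | A·x̄ᵢ | A·ȳᵢ
vertical leg | 3000.00 | 10.00 | 75.00 | 30000.00 | 225000.00
horizontal leg | 2420.00 | 75.00 | 11.00 | 181500.00 | 26620.00
Σ | 5420.00 |  |  | 211500.00 | 251620.00
X̄ = 211500.00 / 5420.00 = 39.02 mm
Ȳ = 251620.00 / 5420.00 = 46.42 mm

X̄ = 39.02 mm, Ȳ = 46.42 mm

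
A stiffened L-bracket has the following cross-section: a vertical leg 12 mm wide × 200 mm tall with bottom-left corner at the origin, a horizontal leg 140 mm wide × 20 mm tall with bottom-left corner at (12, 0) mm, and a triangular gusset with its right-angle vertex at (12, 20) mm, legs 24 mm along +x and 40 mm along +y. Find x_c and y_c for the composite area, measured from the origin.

x_c = 44.65 mm, y_c = 50.00 mm

Part | A | x̄ᵢ | ȳᵢ | A·x̄ᵢ | A·ȳᵢ
vertical leg | 2400.00 | 6.00 | 100.00 | 14400.00 | 240000.00
horizontal leg | 2800.00 | 82.00 | 10.00 | 229600.00 | 28000.00
gusset | 480.00 | 20.00 | 33.33 | 9600.00 | 16000.00
Σ | 5680.00 |  |  | 253600.00 | 284000.00
x_c = 253600.00 / 5680.00 = 44.65 mm
y_c = 284000.00 / 5680.00 = 50.00 mm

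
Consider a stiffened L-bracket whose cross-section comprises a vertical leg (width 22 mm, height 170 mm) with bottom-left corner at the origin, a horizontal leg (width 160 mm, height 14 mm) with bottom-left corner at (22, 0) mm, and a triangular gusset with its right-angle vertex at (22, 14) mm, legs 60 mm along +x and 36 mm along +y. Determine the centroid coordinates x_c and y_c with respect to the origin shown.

x_c = 44.61 mm, y_c = 51.23 mm

vertical leg: A = 22 × 170 = 3740.00, centroid at (11.00, 85.00).
horizontal leg: A = 160 × 14 = 2240.00, centroid at (102.00, 7.00).
gusset: A = ½·60·36 = 1080.00, centroid at (42.00, 26.00).
ΣA = 7060.00 mm², ΣAx_c = 314980.00 mm³, ΣAy_c = 361660.00 mm³.
x_c = 314980.00/7060.00 = 44.61 mm; y_c = 361660.00/7060.00 = 51.23 mm.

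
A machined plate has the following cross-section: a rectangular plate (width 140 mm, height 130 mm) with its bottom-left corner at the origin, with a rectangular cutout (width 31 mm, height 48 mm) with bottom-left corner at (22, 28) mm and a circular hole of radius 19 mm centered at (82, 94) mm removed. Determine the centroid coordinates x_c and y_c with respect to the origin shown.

x_c = 72.23 mm, y_c = 64.13 mm

plate: A = 140 × 130 = 18200.00, centroid at (70.00, 65.00).
hole 1: A = −(31 × 48) = -1488.00, centroid at (37.50, 52.00).
hole 2: A = −π·19² = -1134.11, centroid at (82.00, 94.00).
ΣA = 15577.89 mm², ΣAx_c = 1125202.57 mm³, ΣAy_c = 999017.19 mm³.
x_c = 1125202.57/15577.89 = 72.23 mm; y_c = 999017.19/15577.89 = 64.13 mm.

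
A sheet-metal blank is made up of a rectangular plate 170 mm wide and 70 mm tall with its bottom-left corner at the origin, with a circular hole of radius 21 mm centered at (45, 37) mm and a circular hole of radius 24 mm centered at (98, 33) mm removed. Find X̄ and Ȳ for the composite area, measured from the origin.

plate: A = 170 × 70 = 11900.00, centroid at (85.00, 35.00).
hole 1: A = −π·21² = -1385.44, centroid at (45.00, 37.00).
hole 2: A = −π·24² = -1809.56, centroid at (98.00, 33.00).
ΣA = 8705.00 mm², ΣAX̄ = 771818.47 mm³, ΣAȲ = 305523.24 mm³.
X̄ = 771818.47/8705.00 = 88.66 mm; Ȳ = 305523.24/8705.00 = 35.10 mm.

X̄ = 88.66 mm, Ȳ = 35.10 mm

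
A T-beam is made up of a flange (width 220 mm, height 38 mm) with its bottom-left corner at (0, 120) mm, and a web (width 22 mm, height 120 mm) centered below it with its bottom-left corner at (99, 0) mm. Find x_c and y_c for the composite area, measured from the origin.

Part | A | x̄ᵢ | ȳᵢ | A·x̄ᵢ | A·ȳᵢ
web | 2640.00 | 110.00 | 60.00 | 290400.00 | 158400.00
flange | 8360.00 | 110.00 | 139.00 | 919600.00 | 1162040.00
Σ | 11000.00 |  |  | 1210000.00 | 1320440.00
x_c = 1210000.00 / 11000.00 = 110.00 mm
y_c = 1320440.00 / 11000.00 = 120.04 mm

x_c = 110.00 mm, y_c = 120.04 mm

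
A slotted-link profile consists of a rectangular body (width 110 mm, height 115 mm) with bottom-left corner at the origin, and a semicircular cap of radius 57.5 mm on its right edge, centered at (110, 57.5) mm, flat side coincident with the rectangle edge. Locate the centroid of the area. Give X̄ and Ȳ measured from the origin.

X̄ = 78.11 mm, Ȳ = 57.50 mm

Part | A | x̄ᵢ | ȳᵢ | A·x̄ᵢ | A·ȳᵢ
rectangular body | 12650.00 | 55.00 | 57.50 | 695750.00 | 727375.00
semicircular end | 5193.45 | 134.40 | 57.50 | 698018.57 | 298623.11
Σ | 17843.45 |  |  | 1393768.57 | 1025998.11
X̄ = 1393768.57 / 17843.45 = 78.11 mm
Ȳ = 1025998.11 / 17843.45 = 57.50 mm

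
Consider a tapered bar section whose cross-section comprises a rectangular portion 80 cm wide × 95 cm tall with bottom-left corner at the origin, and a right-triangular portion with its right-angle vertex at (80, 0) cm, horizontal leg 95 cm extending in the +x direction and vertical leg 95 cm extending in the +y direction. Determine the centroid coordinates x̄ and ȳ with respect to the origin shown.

x̄ = 66.70 cm, ȳ = 41.60 cm

Part | A | x̄ᵢ | ȳᵢ | A·x̄ᵢ | A·ȳᵢ
rectangular portion | 7600.00 | 40.00 | 47.50 | 304000.00 | 361000.00
triangular portion | 4512.50 | 111.67 | 31.67 | 503895.83 | 142895.83
Σ | 12112.50 |  |  | 807895.83 | 503895.83
x̄ = 807895.83 / 12112.50 = 66.70 cm
ȳ = 503895.83 / 12112.50 = 41.60 cm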